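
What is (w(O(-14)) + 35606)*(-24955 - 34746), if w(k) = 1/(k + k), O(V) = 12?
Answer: -51017191045/24 ≈ -2.1257e+9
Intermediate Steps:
w(k) = 1/(2*k)
(w(O(-14)) + 35606)*(-24955 - 34746) = ((½)/12 + 35606)*(-24955 - 34746) = ((½)*(1/12) + 35606)*(-59701) = (1/24 + 35606)*(-59701) = (854545/24)*(-59701) = -51017191045/24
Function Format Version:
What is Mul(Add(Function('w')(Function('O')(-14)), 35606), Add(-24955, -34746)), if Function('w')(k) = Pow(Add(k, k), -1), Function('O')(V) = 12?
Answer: Rational(-51017191045, 24) ≈ -2.1257e+9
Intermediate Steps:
Function('w')(k) = Mul(Rational(1, 2), Pow(k, -1)) (Function('w')(k) = Pow(Mul(2, k), -1) = Mul(Rational(1, 2), Pow(k, -1)))
Mul(Add(Function('w')(Function('O')(-14)), 35606), Add(-24955, -34746)) = Mul(Add(Mul(Rational(1, 2), Pow(12, -1)), 35606), Add(-24955, -34746)) = Mul(Add(Mul(Rational(1, 2), Rational(1, 12)), 35606), -59701) = Mul(Add(Rational(1, 24), 35606), -59701) = Mul(Rational(854545, 24), -59701) = Rational(-51017191045, 24)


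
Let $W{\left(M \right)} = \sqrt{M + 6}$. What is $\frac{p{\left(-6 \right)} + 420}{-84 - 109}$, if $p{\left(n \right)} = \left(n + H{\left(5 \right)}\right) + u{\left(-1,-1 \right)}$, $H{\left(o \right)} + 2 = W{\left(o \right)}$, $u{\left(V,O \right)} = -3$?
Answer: $- \frac{409}{193} - \frac{\sqrt{11}}{193} \approx -2.1364$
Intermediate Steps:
$W{\left(M \right)} = \sqrt{6 + M}$
$H{\left(o \right)} = -2 + \sqrt{6 + o}$
$p{\left(n \right)} = -5 + n + \sqrt{11}$ ($p{\left(n \right)} = \left(n - \left(2 - \sqrt{6 + 5}\right)\right) - 3 = \left(n - \left(2 - \sqrt{11}\right)\right) - 3 = \left(-2 + n + \sqrt{11}\right) - 3 = -5 + n + \sqrt{11}$)
$\frac{p{\left(-6 \right)} + 420}{-84 - 109} = \frac{\left(-5 - 6 + \sqrt{11}\right) + 420}{-84 - 109} = \frac{\left(-11 + \sqrt{11}\right) + 420}{-193} = \left(409 + \sqrt{11}\right) \left(- \frac{1}{193}\right) = - \frac{409}{193} - \frac{\sqrt{11}}{193}$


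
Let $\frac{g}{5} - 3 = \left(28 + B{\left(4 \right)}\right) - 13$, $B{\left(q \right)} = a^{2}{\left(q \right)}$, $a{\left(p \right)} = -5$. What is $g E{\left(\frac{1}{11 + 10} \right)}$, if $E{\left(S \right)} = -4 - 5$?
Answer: $-1935$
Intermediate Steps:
$B{\left(q \right)} = 25$ ($B{\left(q \right)} = \left(-5\right)^{2} = 25$)
$E{\left(S \right)} = -9$ ($E{\left(S \right)} = -4 - 5 = -9$)
$g = 215$ ($g = 15 + 5 \left(\left(28 + 25\right) - 13\right) = 15 + 5 \left(53 - 13\right) = 15 + 5 \cdot 40 = 15 + 200 = 215$)
$g E{\left(\frac{1}{11 + 10} \right)} = 215 \left(-9\right) = -1935$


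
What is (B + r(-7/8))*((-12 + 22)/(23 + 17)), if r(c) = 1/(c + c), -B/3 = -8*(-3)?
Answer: -127/7 ≈ -18.143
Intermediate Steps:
B = -72 (B = -(-24)*(-3) = -3*24 = -72)
r(c) = 1/(2*c)
(B + r(-7/8))*((-12 + 22)/(23 + 17)) = (-72 + 1/(2*((-7/8))))*((-12 + 22)/(23 + 17)) = (-72 + 1/(2*((-7*1/8))))*(10/40) = (-72 + 1/(2*(-7/8)))*(10*(1/40)) = (-72 + (1/2)*(-8/7))*(1/4) = (-72 - 4/7)*(1/4) = -508/7*1/4 = -127/7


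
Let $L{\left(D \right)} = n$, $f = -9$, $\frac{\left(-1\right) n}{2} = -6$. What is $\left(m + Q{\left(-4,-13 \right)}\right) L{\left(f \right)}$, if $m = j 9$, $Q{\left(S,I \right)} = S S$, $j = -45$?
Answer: $-4668$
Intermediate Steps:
$n = 12$ ($n = \left(-2\right) \left(-6\right) = 12$)
$Q{\left(S,I \right)} = S^{2}$
$L{\left(D \right)} = 12$
$m = -405$ ($m = \left(-45\right) 9 = -405$)
$\left(m + Q{\left(-4,-13 \right)}\right) L{\left(f \right)} = \left(-405 + \left(-4\right)^{2}\right) 12 = \left(-405 + 16\right) 12 = \left(-389\right) 12 = -4668$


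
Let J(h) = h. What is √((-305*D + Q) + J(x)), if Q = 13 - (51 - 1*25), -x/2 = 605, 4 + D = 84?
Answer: 3*I*√2847 ≈ 160.07*I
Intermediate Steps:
D = 80 (D = -4 + 84 = 80)
x = -1210 (x = -2*605 = -1210)
Q = -13 (Q = 13 - (51 - 25) = 13 - 1*26 = 13 - 26 = -13)
√((-305*D + Q) + J(x)) = √((-305*80 - 13) - 1210) = √((-24400 - 13) - 1210) = √(-24413 - 1210) = √(-25623) = 3*I*√2847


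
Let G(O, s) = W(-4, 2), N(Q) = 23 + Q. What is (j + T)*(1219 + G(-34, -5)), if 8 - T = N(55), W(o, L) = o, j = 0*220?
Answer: -85050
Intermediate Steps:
j = 0
G(O, s) = -4
T = -70 (T = 8 - (23 + 55) = 8 - 1*78 = 8 - 78 = -70)
(j + T)*(1219 + G(-34, -5)) = (0 - 70)*(1219 - 4) = -70*1215 = -85050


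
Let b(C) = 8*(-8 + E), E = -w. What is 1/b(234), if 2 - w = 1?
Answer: -1/72 ≈ -0.013889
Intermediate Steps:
w = 1 (w = 2 - 1*1 = 2 - 1 = 1)
E = -1 (E = -1*1 = -1)
b(C) = -72 (b(C) = 8*(-8 - 1) = 8*(-9) = -72)
1/b(234) = 1/(-72) = -1/72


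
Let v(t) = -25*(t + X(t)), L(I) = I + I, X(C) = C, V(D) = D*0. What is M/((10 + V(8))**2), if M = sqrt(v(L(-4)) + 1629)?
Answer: sqrt(2029)/100 ≈ 0.45044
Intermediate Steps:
V(D) = 0
L(I) = 2*I
v(t) = -50*t (v(t) = -25*(t + t) = -50*t)
M = sqrt(2029) (M = sqrt(-100*(-4) + 1629) = sqrt(-50*(-8) + 1629) = sqrt(400 + 1629) = sqrt(2029) ≈ 45.044)
M/((10 + V(8))**2) = sqrt(2029)/((10 + 0)**2) = sqrt(2029)/(10**2) = sqrt(2029)/100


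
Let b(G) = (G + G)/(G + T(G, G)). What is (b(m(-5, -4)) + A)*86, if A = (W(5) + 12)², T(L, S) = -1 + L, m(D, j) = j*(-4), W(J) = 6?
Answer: 866536/31 ≈ 27953.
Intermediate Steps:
m(D, j) = -4*j
A = 324 (A = (6 + 12)² = 18² = 324)
b(G) = 2*G/(-1 + 2*G) (b(G) = (G + G)/(G + (-1 + G)) = (2*G)/(-1 + 2*G) = 2*G/(-1 + 2*G))
(b(m(-5, -4)) + A)*86 = (2*(-4*(-4))/(-1 + 2*(-4*(-4))) + 324)*86 = (2*16/(-1 + 2*16) + 324)*86 = (2*16/(-1 + 32) + 324)*86 = (2*16/31 + 324)*86 = (2*16*(1/31) + 324)*86 = (32/31 + 324)*86 = (10076/31)*86 = 866536/31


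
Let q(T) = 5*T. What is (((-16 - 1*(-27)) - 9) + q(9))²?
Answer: 2209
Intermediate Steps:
(((-16 - 1*(-27)) - 9) + q(9))² = (((-16 - 1*(-27)) - 9) + 5*9)² = (((-16 + 27) - 9) + 45)² = ((11 - 9) + 45)² = (2 + 45)² = 47² = 2209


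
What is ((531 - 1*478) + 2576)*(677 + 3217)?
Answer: 10237326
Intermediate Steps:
((531 - 1*478) + 2576)*(677 + 3217) = ((531 - 478) + 2576)*3894 = (53 + 2576)*3894 = 2629*3894 = 10237326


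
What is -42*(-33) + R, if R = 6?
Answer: 1392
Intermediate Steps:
-42*(-33) + R = -42*(-33) + 6 = 1386 + 6 = 1392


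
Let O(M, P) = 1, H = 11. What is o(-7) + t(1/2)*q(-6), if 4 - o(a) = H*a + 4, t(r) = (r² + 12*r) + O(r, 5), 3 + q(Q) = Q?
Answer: 47/4 ≈ 11.750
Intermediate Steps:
q(Q) = -3 + Q
t(r) = 1 + r² + 12*r (t(r) = (r² + 12*r) + 1 = 1 + r² + 12*r)
o(a) = -11*a (o(a) = 4 - (11*a + 4) = 4 - (4 + 11*a) = 4 + (-4 - 11*a) = -11*a)
o(-7) + t(1/2)*q(-6) = -11*(-7) + (1 + (1/2)² + 12/2)*(-3 - 6) = 77 + (1 + (½)² + 12*(½))*(-9) = 77 + (1 + ¼ + 6)*(-9) = 77 + (29/4)*(-9) = 77 - 261/4 = 47/4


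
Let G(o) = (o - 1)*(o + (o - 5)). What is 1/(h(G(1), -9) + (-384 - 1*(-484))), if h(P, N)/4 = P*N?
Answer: 1/100 ≈ 0.010000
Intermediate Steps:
G(o) = (-1 + o)*(-5 + 2*o) (G(o) = (-1 + o)*(o + (-5 + o)) = (-1 + o)*(-5 + 2*o))
h(P, N) = 4*N*P (h(P, N) = 4*(P*N) = 4*(N*P) = 4*N*P)
1/(h(G(1), -9) + (-384 - 1*(-484))) = 1/(4*(-9)*(5 - 7*1 + 2*1**2) + (-384 - 1*(-484))) = 1/(4*(-9)*(5 - 7 + 2*1) + (-384 + 484)) = 1/(4*(-9)*(5 - 7 + 2) + 100) = 1/(4*(-9)*0 + 100) = 1/(0 + 100) = 1/100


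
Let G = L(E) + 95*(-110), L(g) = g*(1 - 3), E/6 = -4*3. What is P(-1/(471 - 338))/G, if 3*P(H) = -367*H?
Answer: -367/4112094 ≈ -8.9249e-5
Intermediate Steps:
E = -72 (E = 6*(-4*3) = 6*(-12) = -72)
L(g) = -2*g (L(g) = g*(-2) = -2*g)
P(H) = -367*H/3 (P(H) = (-367*H)/3 = -367*H/3)
G = -10306 (G = -2*(-72) + 95*(-110) = 144 - 10450 = -10306)
P(-1/(471 - 338))/G = -(-367)/(3*(471 - 338))/(-10306) = -(-367)/(3*133)*(-1/10306) = -367/3*(-1/133)*(-1/10306) = (367/399)*(-1/10306) = -367/4112094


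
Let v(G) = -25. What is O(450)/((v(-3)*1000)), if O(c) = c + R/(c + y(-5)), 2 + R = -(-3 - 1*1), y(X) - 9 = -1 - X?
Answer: -26044/1446875 ≈ -0.018000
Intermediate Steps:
y(X) = 8 - X (y(X) = 9 + (-1 - X) = 8 - X)
R = 2 (R = -2 - (-3 - 1*1) = -2 - (-3 - 1) = -2 - 1*(-4) = -2 + 4 = 2)
O(c) = c + 2/(13 + c) (O(c) = c + 2/(c + (8 - 1*(-5))) = c + 2/(c + (8 + 5)) = c + 2/(c + 13) = c + 2/(13 + c))
O(450)/((v(-3)*1000)) = ((2 + 450² + 13*450)/(13 + 450))/((-25*1000)) = ((2 + 202500 + 5850)/463)/(-25000) = ((1/463)*208352)*(-1/25000) = (208352/463)*(-1/25000) = -26044/1446875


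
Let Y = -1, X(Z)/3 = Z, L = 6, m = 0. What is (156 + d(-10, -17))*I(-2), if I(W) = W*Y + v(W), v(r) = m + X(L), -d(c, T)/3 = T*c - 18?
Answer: -6000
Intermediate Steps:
X(Z) = 3*Z
d(c, T) = 54 - 3*T*c (d(c, T) = -3*(T*c - 18) = -3*(-18 + T*c) = 54 - 3*T*c)
v(r) = 18 (v(r) = 0 + 3*6 = 0 + 18 = 18)
I(W) = 18 - W (I(W) = W*(-1) + 18 = -W + 18 = 18 - W)
(156 + d(-10, -17))*I(-2) = (156 + (54 - 3*(-17)*(-10)))*(18 - 1*(-2)) = (156 + (54 - 510))*(18 + 2) = (156 - 456)*20 = -300*20 = -6000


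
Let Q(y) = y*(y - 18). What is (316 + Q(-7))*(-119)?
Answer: -58429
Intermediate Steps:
Q(y) = y*(-18 + y)
(316 + Q(-7))*(-119) = (316 - 7*(-18 - 7))*(-119) = (316 - 7*(-25))*(-119) = (316 + 175)*(-119) = 491*(-119) = -58429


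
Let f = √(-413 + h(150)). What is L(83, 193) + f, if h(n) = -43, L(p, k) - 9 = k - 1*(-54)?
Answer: 256 + 2*I*√114 ≈ 256.0 + 21.354*I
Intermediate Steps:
L(p, k) = 63 + k (L(p, k) = 9 + (k - 1*(-54)) = 9 + (k + 54) = 9 + (54 + k) = 63 + k)
f = 2*I*√114 (f = √(-413 - 43) = √(-456) = 2*I*√114 ≈ 21.354*I)
L(83, 193) + f = (63 + 193) + 2*I*√114 = 256 + 2*I*√114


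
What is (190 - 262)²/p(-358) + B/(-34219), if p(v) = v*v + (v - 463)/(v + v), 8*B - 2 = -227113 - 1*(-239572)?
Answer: -127401835457/25121193101240 ≈ -0.0050715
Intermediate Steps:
B = 12461/8 (B = ¼ + (-227113 - 1*(-239572))/8 = ¼ + (-227113 + 239572)/8 = ¼ + (⅛)*12459 = ¼ + 12459/8 = 12461/8 ≈ 1557.6)
p(v) = v² + (-463 + v)/(2*v) (p(v) = v² + (-463 + v)/((2*v)) = v² + (-463 + v)*(1/(2*v)) = v² + (-463 + v)/(2*v))
(190 - 262)²/p(-358) + B/(-34219) = (190 - 262)²/(((½)*(-463 - 358 + 2*(-358)³)/(-358))) + (12461/8)/(-34219) = (-72)²/(((½)*(-1/358)*(-463 - 358 + 2*(-45882712)))) + (12461/8)*(-1/34219) = 5184/(((½)*(-1/358)*(-463 - 358 - 91765424))) - 12461/273752 = 5184/(((½)*(-1/358)*(-91766245))) - 12461/273752 = 5184/(91766245/716) - 12461/273752 = 5184*(716/91766245) - 12461/273752 = 3711744/91766245 - 12461/273752 = -127401835457/25121193101240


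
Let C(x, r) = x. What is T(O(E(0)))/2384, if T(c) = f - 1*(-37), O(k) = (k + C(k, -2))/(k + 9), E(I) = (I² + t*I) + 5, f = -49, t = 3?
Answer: -3/596 ≈ -0.0050336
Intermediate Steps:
E(I) = 5 + I² + 3*I (E(I) = (I² + 3*I) + 5 = 5 + I² + 3*I)
O(k) = 2*k/(9 + k) (O(k) = (k + k)/(k + 9) = (2*k)/(9 + k) = 2*k/(9 + k))
T(c) = -12 (T(c) = -49 - 1*(-37) = -49 + 37 = -12)
T(O(E(0)))/2384 = -12/2384 = -12*1/2384 = -3/596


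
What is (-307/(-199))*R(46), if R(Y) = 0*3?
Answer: 0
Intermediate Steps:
R(Y) = 0
(-307/(-199))*R(46) = -307/(-199)*0 = -307*(-1/199)*0 = (307/199)*0 = 0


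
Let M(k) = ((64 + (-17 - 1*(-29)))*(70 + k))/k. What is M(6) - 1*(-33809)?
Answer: 104315/3 ≈ 34772.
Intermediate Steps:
M(k) = (5320 + 76*k)/k (M(k) = ((64 + (-17 + 29))*(70 + k))/k = ((64 + 12)*(70 + k))/k = (76*(70 + k))/k = (5320 + 76*k)/k)
M(6) - 1*(-33809) = (76 + 5320/6) - 1*(-33809) = (76 + 5320*(1/6)) + 33809 = (76 + 2660/3) + 33809 = 2888/3 + 33809 = 104315/3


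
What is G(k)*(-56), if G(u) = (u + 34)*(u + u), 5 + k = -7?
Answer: 29568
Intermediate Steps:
k = -12 (k = -5 - 7 = -12)
G(u) = 2*u*(34 + u) (G(u) = (34 + u)*(2*u) = 2*u*(34 + u))
G(k)*(-56) = (2*(-12)*(34 - 12))*(-56) = (2*(-12)*22)*(-56) = -528*(-56) = 29568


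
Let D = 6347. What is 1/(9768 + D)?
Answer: 1/16115 ≈ 6.2054e-5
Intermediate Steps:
1/(9768 + D) = 1/(9768 + 6347) = 1/16115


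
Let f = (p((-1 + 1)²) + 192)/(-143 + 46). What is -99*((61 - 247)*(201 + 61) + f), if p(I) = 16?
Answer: 467993988/97 ≈ 4.8247e+6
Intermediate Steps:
f = -208/97 (f = (16 + 192)/(-143 + 46) = 208/(-97) = 208*(-1/97) = -208/97 ≈ -2.1443)
-99*((61 - 247)*(201 + 61) + f) = -99*((61 - 247)*(201 + 61) - 208/97) = -99*(-186*262 - 208/97) = -99*(-48732 - 208/97) = -99*(-4727212/97) = 467993988/97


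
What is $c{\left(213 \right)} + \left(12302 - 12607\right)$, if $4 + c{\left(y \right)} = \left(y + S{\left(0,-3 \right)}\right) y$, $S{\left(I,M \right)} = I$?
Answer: $45060$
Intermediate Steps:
$c{\left(y \right)} = -4 + y^{2}$ ($c{\left(y \right)} = -4 + \left(y + 0\right) y = -4 + y y = -4 + y^{2}$)
$c{\left(213 \right)} + \left(12302 - 12607\right) = \left(-4 + 213^{2}\right) + \left(12302 - 12607\right) = \left(-4 + 45369\right) + \left(12302 - 12607\right) = 45365 - 305 = 45060$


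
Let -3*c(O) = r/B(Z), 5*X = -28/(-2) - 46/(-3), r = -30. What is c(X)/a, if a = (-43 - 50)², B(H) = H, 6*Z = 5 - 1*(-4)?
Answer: 20/25947 ≈ 0.00077080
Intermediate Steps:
Z = 3/2 (Z = (5 - 1*(-4))/6 = (5 + 4)/6 = (⅙)*9 = 3/2 ≈ 1.5000)
X = 88/15 (X = (-28/(-2) - 46/(-3))/5 = (-28*(-½) - 46*(-⅓))/5 = (14 + 46/3)/5 = (⅕)*(88/3) = 88/15 ≈ 5.8667)
a = 8649 (a = (-93)² = 8649)
c(O) = 20/3 (c(O) = -(-10)/3/2 = -(-10)*2/3 = -⅓*(-20) = 20/3)
c(X)/a = (20/3)/8649 = (20/3)*(1/8649) = 20/25947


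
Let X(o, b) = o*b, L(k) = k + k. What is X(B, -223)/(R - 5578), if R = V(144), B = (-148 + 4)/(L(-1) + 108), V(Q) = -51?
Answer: -16056/298337 ≈ -0.053818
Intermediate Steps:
L(k) = 2*k
B = -72/53 (B = (-148 + 4)/(2*(-1) + 108) = -144/(-2 + 108) = -144/106 = -144*1/106 = -72/53 ≈ -1.3585)
R = -51
X(o, b) = b*o
X(B, -223)/(R - 5578) = (-223*(-72/53))/(-51 - 5578) = (16056/53)/(-5629) = (16056/53)*(-1/5629) = -16056/298337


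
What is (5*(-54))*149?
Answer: -40230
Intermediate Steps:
(5*(-54))*149 = -270*149 = -40230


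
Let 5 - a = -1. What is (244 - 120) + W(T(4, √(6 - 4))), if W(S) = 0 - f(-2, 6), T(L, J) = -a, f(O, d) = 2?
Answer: 122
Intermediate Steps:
a = 6 (a = 5 - 1*(-1) = 5 + 1 = 6)
T(L, J) = -6 (T(L, J) = -1*6 = -6)
W(S) = -2 (W(S) = 0 - 1*2 = 0 - 2 = -2)
(244 - 120) + W(T(4, √(6 - 4))) = (244 - 120) - 2 = 124 - 2 = 122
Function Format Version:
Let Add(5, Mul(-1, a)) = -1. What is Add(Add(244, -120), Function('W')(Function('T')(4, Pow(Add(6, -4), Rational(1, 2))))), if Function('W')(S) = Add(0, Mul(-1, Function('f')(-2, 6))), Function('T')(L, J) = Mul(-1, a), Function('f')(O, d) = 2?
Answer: 122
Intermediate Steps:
a = 6 (a = Add(5, Mul(-1, -1)) = Add(5, 1) = 6)
Function('T')(L, J) = -6 (Function('T')(L, J) = Mul(-1, 6) = -6)
Function('W')(S) = -2 (Function('W')(S) = Add(0, Mul(-1, 2)) = Add(0, -2) = -2)
Add(Add(244, -120), Function('W')(Function('T')(4, Pow(Add(6, -4), Rational(1, 2))))) = Add(Add(244, -120), -2) = Add(124, -2) = 122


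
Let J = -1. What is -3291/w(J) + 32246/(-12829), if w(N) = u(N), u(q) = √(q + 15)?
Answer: -32246/12829 - 3291*√14/14 ≈ -882.07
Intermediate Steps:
u(q) = √(15 + q)
w(N) = √(15 + N)
-3291/w(J) + 32246/(-12829) = -3291/√(15 - 1) + 32246/(-12829) = -3291*√14/14 + 32246*(-1/12829) = -3291*√14/14 - 32246/12829 = -32246/12829 - 3291*√14/14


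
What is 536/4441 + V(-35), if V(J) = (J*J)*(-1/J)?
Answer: 155971/4441 ≈ 35.121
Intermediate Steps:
V(J) = -J (V(J) = J²*(-1/J) = -J)
536/4441 + V(-35) = 536/4441 - 1*(-35) = 536*(1/4441) + 35 = 536/4441 + 35 = 155971/4441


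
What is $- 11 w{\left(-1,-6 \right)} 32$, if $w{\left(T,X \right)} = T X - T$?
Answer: $-2464$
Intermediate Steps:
$w{\left(T,X \right)} = - T + T X$
$- 11 w{\left(-1,-6 \right)} 32 = - 11 \left(- (-1 - 6)\right) 32 = - 11 \left(\left(-1\right) \left(-7\right)\right) 32 = \left(-11\right) 7 \cdot 32 = \left(-77\right) 32 = -2464$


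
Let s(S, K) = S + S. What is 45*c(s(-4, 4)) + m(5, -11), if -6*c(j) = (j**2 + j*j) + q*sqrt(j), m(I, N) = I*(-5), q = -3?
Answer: -985 + 45*I*sqrt(2) ≈ -985.0 + 63.64*I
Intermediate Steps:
s(S, K) = 2*S
m(I, N) = -5*I
c(j) = sqrt(j)/2 - j**2/3 (c(j) = -((j**2 + j*j) - 3*sqrt(j))/6 = -((j**2 + j**2) - 3*sqrt(j))/6 = -(2*j**2 - 3*sqrt(j))/6 = -(-3*sqrt(j) + 2*j**2)/6 = sqrt(j)/2 - j**2/3)
45*c(s(-4, 4)) + m(5, -11) = 45*(sqrt(2*(-4))/2 - (2*(-4))**2/3) - 5*5 = 45*(sqrt(-8)/2 - 1/3*(-8)**2) - 25 = 45*((2*I*sqrt(2))/2 - 1/3*64) - 25 = 45*(I*sqrt(2) - 64/3) - 25 = 45*(-64/3 + I*sqrt(2)) - 25 = (-960 + 45*I*sqrt(2)) - 25 = -985 + 45*I*sqrt(2)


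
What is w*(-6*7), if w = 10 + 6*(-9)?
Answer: 1848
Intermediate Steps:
w = -44 (w = 10 - 54 = -44)
w*(-6*7) = -(-264)*7 = -44*(-42) = 1848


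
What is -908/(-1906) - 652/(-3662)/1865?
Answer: 1550636688/3254318695 ≈ 0.47649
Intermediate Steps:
-908/(-1906) - 652/(-3662)/1865 = -908*(-1/1906) - 652*(-1/3662)*(1/1865) = 454/953 + (326/1831)*(1/1865) = 454/953 + 326/3414815 = 1550636688/3254318695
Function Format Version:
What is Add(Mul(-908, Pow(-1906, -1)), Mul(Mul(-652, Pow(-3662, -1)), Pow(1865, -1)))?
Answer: Rational(1550636688, 3254318695) ≈ 0.47649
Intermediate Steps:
Add(Mul(-908, Pow(-1906, -1)), Mul(Mul(-652, Pow(-3662, -1)), Pow(1865, -1))) = Add(Mul(-908, Rational(-1, 1906)), Mul(Mul(-652, Rational(-1, 3662)), Rational(1, 1865))) = Add(Rational(454, 953), Mul(Rational(326, 1831), Rational(1, 1865))) = Add(Rational(454, 953), Rational(326, 3414815)) = Rational(1550636688, 3254318695)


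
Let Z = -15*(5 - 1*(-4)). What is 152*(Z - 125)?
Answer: -39520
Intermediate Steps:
Z = -135 (Z = -15*(5 + 4) = -15*9 = -135)
152*(Z - 125) = 152*(-135 - 125) = 152*(-260) = -39520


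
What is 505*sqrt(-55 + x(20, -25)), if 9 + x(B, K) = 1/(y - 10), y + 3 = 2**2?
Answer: 505*I*sqrt(577)/3 ≈ 4043.5*I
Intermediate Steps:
y = 1 (y = -3 + 2**2 = -3 + 4 = 1)
x(B, K) = -82/9 (x(B, K) = -9 + 1/(1 - 10) = -9 + 1/(-9) = -9 - 1/9 = -82/9)
505*sqrt(-55 + x(20, -25)) = 505*sqrt(-55 - 82/9) = 505*sqrt(-577/9) = 505*(I*sqrt(577)/3) = 505*I*sqrt(577)/3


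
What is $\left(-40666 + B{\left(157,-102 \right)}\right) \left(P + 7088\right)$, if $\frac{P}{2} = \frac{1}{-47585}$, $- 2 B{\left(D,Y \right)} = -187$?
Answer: $- \frac{2736878667731}{9517} \approx -2.8758 \cdot 10^{8}$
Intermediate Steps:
$B{\left(D,Y \right)} = \frac{187}{2}$ ($B{\left(D,Y \right)} = \left(- \frac{1}{2}\right) \left(-187\right) = \frac{187}{2}$)
$P = - \frac{2}{47585}$ ($P = \frac{2}{-47585} = 2 \left(- \frac{1}{47585}\right) = - \frac{2}{47585} \approx -4.203 \cdot 10^{-5}$)
$\left(-40666 + B{\left(157,-102 \right)}\right) \left(P + 7088\right) = \left(-40666 + \frac{187}{2}\right) \left(- \frac{2}{47585} + 7088\right) = \left(- \frac{81145}{2}\right) \frac{337282478}{47585} = - \frac{2736878667731}{9517}$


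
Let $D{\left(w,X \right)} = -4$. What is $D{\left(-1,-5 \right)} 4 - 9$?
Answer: $-25$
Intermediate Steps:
$D{\left(-1,-5 \right)} 4 - 9 = \left(-4\right) 4 - 9 = -16 - 9 = -25$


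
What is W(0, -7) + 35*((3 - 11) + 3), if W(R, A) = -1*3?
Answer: -178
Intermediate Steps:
W(R, A) = -3
W(0, -7) + 35*((3 - 11) + 3) = -3 + 35*((3 - 11) + 3) = -3 + 35*(-8 + 3) = -3 + 35*(-5) = -3 - 175 = -178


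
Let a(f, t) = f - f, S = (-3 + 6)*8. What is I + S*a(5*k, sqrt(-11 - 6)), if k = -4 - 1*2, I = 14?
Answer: 14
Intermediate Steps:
S = 24 (S = 3*8 = 24)
k = -6 (k = -4 - 2 = -6)
a(f, t) = 0
I + S*a(5*k, sqrt(-11 - 6)) = 14 + 24*0 = 14 + 0 = 14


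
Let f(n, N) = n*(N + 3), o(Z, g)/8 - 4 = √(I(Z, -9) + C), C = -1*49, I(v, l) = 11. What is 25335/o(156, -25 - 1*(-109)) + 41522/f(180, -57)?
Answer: 559657/2430 - 2815*I*√38/48 ≈ 230.31 - 361.52*I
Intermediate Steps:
C = -49
o(Z, g) = 32 + 8*I*√38 (o(Z, g) = 32 + 8*√(11 - 49) = 32 + 8*√(-38) = 32 + 8*(I*√38) = 32 + 8*I*√38)
f(n, N) = n*(3 + N)
25335/o(156, -25 - 1*(-109)) + 41522/f(180, -57) = 25335/(32 + 8*I*√38) + 41522/((180*(3 - 57))) = 25335/(32 + 8*I*√38) + 41522/((180*(-54))) = 25335/(32 + 8*I*√38) + 41522/(-9720) = 25335/(32 + 8*I*√38) + 41522*(-1/9720) = 25335/(32 + 8*I*√38) - 20761/4860 = -20761/4860 + 25335/(32 + 8*I*√38)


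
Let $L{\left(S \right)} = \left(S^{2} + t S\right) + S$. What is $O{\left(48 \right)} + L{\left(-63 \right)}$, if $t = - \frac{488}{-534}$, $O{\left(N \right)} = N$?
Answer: $\frac{346782}{89} \approx 3896.4$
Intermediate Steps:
$t = \frac{244}{267}$ ($t = \left(-488\right) \left(- \frac{1}{534}\right) = \frac{244}{267} \approx 0.91386$)
$L{\left(S \right)} = S^{2} + \frac{511 S}{267}$ ($L{\left(S \right)} = \left(S^{2} + \frac{244 S}{267}\right) + S = S^{2} + \frac{511 S}{267}$)
$O{\left(48 \right)} + L{\left(-63 \right)} = 48 + \frac{1}{267} \left(-63\right) \left(511 + 267 \left(-63\right)\right) = 48 + \frac{1}{267} \left(-63\right) \left(511 - 16821\right) = 48 + \frac{1}{267} \left(-63\right) \left(-16310\right) = 48 + \frac{342510}{89} = \frac{346782}{89}$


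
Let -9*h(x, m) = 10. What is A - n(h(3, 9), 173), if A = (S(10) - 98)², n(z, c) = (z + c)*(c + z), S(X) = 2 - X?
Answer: -1483093/81 ≈ -18310.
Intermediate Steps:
h(x, m) = -10/9 (h(x, m) = -⅑*10 = -10/9)
n(z, c) = (c + z)² (n(z, c) = (c + z)*(c + z) = (c + z)²)
A = 11236 (A = ((2 - 1*10) - 98)² = ((2 - 10) - 98)² = (-8 - 98)² = (-106)² = 11236)
A - n(h(3, 9), 173) = 11236 - (173 - 10/9)² = 11236 - (1547/9)² = 11236 - 1*2393209/81 = 11236 - 2393209/81 = -1483093/81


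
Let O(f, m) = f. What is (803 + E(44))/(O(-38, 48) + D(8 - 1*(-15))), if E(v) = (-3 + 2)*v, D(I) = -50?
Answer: -69/8 ≈ -8.6250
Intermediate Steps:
E(v) = -v
(803 + E(44))/(O(-38, 48) + D(8 - 1*(-15))) = (803 - 1*44)/(-38 - 50) = (803 - 44)/(-88) = 759*(-1/88) = -69/8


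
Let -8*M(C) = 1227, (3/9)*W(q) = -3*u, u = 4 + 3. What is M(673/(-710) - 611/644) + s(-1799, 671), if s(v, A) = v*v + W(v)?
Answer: 25889477/8 ≈ 3.2362e+6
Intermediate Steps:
u = 7
W(q) = -63 (W(q) = 3*(-3*7) = 3*(-21) = -63)
M(C) = -1227/8 (M(C) = -⅛*1227 = -1227/8)
s(v, A) = -63 + v² (s(v, A) = v*v - 63 = v² - 63 = -63 + v²)
M(673/(-710) - 611/644) + s(-1799, 671) = -1227/8 + (-63 + (-1799)²) = -1227/8 + (-63 + 3236401) = -1227/8 + 3236338 = 25889477/8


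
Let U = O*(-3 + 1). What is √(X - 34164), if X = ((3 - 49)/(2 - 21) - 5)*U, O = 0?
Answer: 6*I*√949 ≈ 184.83*I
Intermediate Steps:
U = 0 (U = 0*(-3 + 1) = 0*(-2) = 0)
X = 0 (X = ((3 - 49)/(2 - 21) - 5)*0 = (-46/(-19) - 5)*0 = (-46*(-1/19) - 5)*0 = (46/19 - 5)*0 = -49/19*0 = 0)
√(X - 34164) = √(0 - 34164) = √(-34164) = 6*I*√949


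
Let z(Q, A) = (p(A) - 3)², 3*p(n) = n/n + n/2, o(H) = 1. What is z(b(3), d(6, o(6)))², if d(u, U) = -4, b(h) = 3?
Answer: 10000/81 ≈ 123.46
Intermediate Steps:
p(n) = ⅓ + n/6 (p(n) = (n/n + n/2)/3 = (1 + n*(½))/3 = (1 + n/2)/3 = ⅓ + n/6)
z(Q, A) = (-8/3 + A/6)² (z(Q, A) = ((⅓ + A/6) - 3)² = (-8/3 + A/6)²)
z(b(3), d(6, o(6)))² = ((-16 - 4)²/36)² = ((1/36)*(-20)²)² = ((1/36)*400)² = (100/9)² = 10000/81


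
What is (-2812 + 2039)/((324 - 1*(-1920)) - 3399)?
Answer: 773/1155 ≈ 0.66926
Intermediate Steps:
(-2812 + 2039)/((324 - 1*(-1920)) - 3399) = -773/((324 + 1920) - 3399) = -773/(2244 - 3399) = -773/(-1155) = -773*(-1/1155) = 773/1155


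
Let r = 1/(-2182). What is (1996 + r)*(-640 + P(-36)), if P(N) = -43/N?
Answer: -11128685243/8728 ≈ -1.2751e+6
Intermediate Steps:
r = -1/2182 ≈ -0.00045829
(1996 + r)*(-640 + P(-36)) = (1996 - 1/2182)*(-640 - 43/(-36)) = 4355271*(-640 - 43*(-1/36))/2182 = 4355271*(-640 + 43/36)/2182 = (4355271/2182)*(-22997/36) = -11128685243/8728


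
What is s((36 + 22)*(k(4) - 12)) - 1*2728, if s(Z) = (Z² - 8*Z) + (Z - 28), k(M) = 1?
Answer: 408754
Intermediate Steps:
s(Z) = -28 + Z² - 7*Z (s(Z) = (Z² - 8*Z) + (-28 + Z) = -28 + Z² - 7*Z)
s((36 + 22)*(k(4) - 12)) - 1*2728 = (-28 + ((36 + 22)*(1 - 12))² - 7*(36 + 22)*(1 - 12)) - 1*2728 = (-28 + (58*(-11))² - 406*(-11)) - 2728 = (-28 + (-638)² - 7*(-638)) - 2728 = (-28 + 407044 + 4466) - 2728 = 411482 - 2728 = 408754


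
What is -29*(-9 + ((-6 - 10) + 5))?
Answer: 580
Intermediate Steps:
-29*(-9 + ((-6 - 10) + 5)) = -29*(-9 + (-16 + 5)) = -29*(-9 - 11) = -29*(-20) = 580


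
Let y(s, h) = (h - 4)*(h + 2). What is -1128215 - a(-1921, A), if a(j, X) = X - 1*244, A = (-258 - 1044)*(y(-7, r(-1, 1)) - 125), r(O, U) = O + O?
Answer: -1290721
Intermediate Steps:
r(O, U) = 2*O
y(s, h) = (-4 + h)*(2 + h)
A = 162750 (A = (-258 - 1044)*((-8 + (2*(-1))² - 4*(-1)) - 125) = -1302*((-8 + (-2)² - 2*(-2)) - 125) = -1302*((-8 + 4 + 4) - 125) = -1302*(0 - 125) = -1302*(-125) = 162750)
a(j, X) = -244 + X (a(j, X) = X - 244 = -244 + X)
-1128215 - a(-1921, A) = -1128215 - (-244 + 162750) = -1128215 - 1*162506 = -1128215 - 162506 = -1290721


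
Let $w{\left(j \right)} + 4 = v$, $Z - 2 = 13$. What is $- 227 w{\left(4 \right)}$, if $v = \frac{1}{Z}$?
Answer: $\frac{13393}{15} \approx 892.87$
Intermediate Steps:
$Z = 15$ ($Z = 2 + 13 = 15$)
$v = \frac{1}{15} \approx 0.066667$
$w{\left(j \right)} = - \frac{59}{15}$ ($w{\left(j \right)} = -4 + \frac{1}{15} = - \frac{59}{15}$)
$- 227 w{\left(4 \right)} = \left(-227\right) \left(- \frac{59}{15}\right) = \frac{13393}{15}$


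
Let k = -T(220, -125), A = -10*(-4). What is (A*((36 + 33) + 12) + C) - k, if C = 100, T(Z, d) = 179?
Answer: 3519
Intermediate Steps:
A = 40
k = -179 (k = -1*179 = -179)
(A*((36 + 33) + 12) + C) - k = (40*((36 + 33) + 12) + 100) - 1*(-179) = (40*(69 + 12) + 100) + 179 = (40*81 + 100) + 179 = (3240 + 100) + 179 = 3340 + 179 = 3519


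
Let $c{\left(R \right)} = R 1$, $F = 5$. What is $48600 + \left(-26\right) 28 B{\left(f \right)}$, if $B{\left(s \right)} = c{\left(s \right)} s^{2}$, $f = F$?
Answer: $-42400$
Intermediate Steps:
$f = 5$
$c{\left(R \right)} = R$
$B{\left(s \right)} = s^{3}$ ($B{\left(s \right)} = s s^{2} = s^{3}$)
$48600 + \left(-26\right) 28 B{\left(f \right)} = 48600 + \left(-26\right) 28 \cdot 5^{3} = 48600 - 91000 = -42400$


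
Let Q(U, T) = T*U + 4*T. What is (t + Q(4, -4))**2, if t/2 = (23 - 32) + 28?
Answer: 36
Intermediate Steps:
Q(U, T) = 4*T + T*U
t = 38 (t = 2*((23 - 32) + 28) = 2*(-9 + 28) = 2*19 = 38)
(t + Q(4, -4))**2 = (38 - 4*(4 + 4))**2 = (38 - 4*8)**2 = (38 - 32)**2 = 6**2 = 36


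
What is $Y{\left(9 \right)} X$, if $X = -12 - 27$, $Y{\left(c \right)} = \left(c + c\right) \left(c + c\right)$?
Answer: $-12636$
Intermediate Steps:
$Y{\left(c \right)} = 4 c^{2}$ ($Y{\left(c \right)} = 2 c 2 c = 4 c^{2}$)
$X = -39$ ($X = -12 - 27 = -39$)
$Y{\left(9 \right)} X = 4 \cdot 9^{2} \left(-39\right) = 4 \cdot 81 \left(-39\right) = 324 \left(-39\right) = -12636$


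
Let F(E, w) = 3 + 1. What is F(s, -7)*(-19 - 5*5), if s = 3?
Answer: -176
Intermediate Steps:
F(E, w) = 4
F(s, -7)*(-19 - 5*5) = 4*(-19 - 5*5) = 4*(-19 - 25) = 4*(-44) = -176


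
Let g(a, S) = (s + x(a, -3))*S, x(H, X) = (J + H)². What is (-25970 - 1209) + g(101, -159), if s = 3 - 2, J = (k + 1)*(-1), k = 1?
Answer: -1585697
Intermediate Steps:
J = -2 (J = (1 + 1)*(-1) = 2*(-1) = -2)
s = 1
x(H, X) = (-2 + H)²
g(a, S) = S*(1 + (-2 + a)²) (g(a, S) = (1 + (-2 + a)²)*S = S*(1 + (-2 + a)²))
(-25970 - 1209) + g(101, -159) = (-25970 - 1209) - 159*(1 + (-2 + 101)²) = -27179 - 159*(1 + 99²) = -27179 - 159*(1 + 9801) = -27179 - 159*9802 = -27179 - 1558518 = -1585697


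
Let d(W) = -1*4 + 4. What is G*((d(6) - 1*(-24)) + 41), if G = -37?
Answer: -2405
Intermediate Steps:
d(W) = 0 (d(W) = -4 + 4 = 0)
G*((d(6) - 1*(-24)) + 41) = -37*((0 - 1*(-24)) + 41) = -37*((0 + 24) + 41) = -37*(24 + 41) = -37*65 = -2405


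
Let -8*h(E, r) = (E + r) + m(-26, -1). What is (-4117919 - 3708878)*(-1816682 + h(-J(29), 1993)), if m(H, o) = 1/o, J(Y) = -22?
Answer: 56883086494795/4 ≈ 1.4221e+13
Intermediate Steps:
h(E, r) = ⅛ - E/8 - r/8 (h(E, r) = -((E + r) + 1/(-1))/8 = -((E + r) - 1)/8 = -(-1 + E + r)/8 = ⅛ - E/8 - r/8)
(-4117919 - 3708878)*(-1816682 + h(-J(29), 1993)) = (-4117919 - 3708878)*(-1816682 + (⅛ - (-1)*(-22)/8 - ⅛*1993)) = -7826797*(-1816682 + (⅛ - ⅛*22 - 1993/8)) = -7826797*(-1816682 + (⅛ - 11/4 - 1993/8)) = -7826797*(-1816682 - 1007/4) = -7826797*(-7267735/4) = 56883086494795/4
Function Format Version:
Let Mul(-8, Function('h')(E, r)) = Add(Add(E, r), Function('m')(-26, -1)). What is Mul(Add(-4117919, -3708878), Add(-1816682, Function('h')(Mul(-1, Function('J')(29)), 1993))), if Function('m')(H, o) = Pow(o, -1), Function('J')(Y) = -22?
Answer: Rational(56883086494795, 4) ≈ 1.4221e+13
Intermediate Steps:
Function('h')(E, r) = Add(Rational(1, 8), Mul(Rational(-1, 8), E), Mul(Rational(-1, 8), r)) (Function('h')(E, r) = Mul(Rational(-1, 8), Add(Add(E, r), Pow(-1, -1))) = Mul(Rational(-1, 8), Add(Add(E, r), -1)) = Mul(Rational(-1, 8), Add(-1, E, r)) = Add(Rational(1, 8), Mul(Rational(-1, 8), E), Mul(Rational(-1, 8), r)))
Mul(Add(-4117919, -3708878), Add(-1816682, Function('h')(Mul(-1, Function('J')(29)), 1993))) = Mul(Add(-4117919, -3708878), Add(-1816682, Add(Rational(1, 8), Mul(Rational(-1, 8), Mul(-1, -22)), Mul(Rational(-1, 8), 1993)))) = Mul(-7826797, Add(-1816682, Add(Rational(1, 8), Mul(Rational(-1, 8), 22), Rational(-1993, 8)))) = Mul(-7826797, Add(-1816682, Add(Rational(1, 8), Rational(-11, 4), Rational(-1993, 8)))) = Mul(-7826797, Add(-1816682, Rational(-1007, 4))) = Mul(-7826797, Rational(-7267735, 4)) = Rational(56883086494795, 4)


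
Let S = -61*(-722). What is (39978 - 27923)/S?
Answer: 12055/44042 ≈ 0.27372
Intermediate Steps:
S = 44042
(39978 - 27923)/S = (39978 - 27923)/44042 = 12055*(1/44042) = 12055/44042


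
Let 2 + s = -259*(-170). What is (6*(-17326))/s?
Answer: -8663/3669 ≈ -2.3611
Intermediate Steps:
s = 44028 (s = -2 - 259*(-170) = -2 + 44030 = 44028)
(6*(-17326))/s = (6*(-17326))/44028 = -103956*1/44028 = -8663/3669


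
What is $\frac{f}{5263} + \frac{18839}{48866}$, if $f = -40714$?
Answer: $- \frac{1890380667}{257181758} \approx -7.3504$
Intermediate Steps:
$\frac{f}{5263} + \frac{18839}{48866} = - \frac{40714}{5263} + \frac{18839}{48866} = - \frac{1890380667}{257181758}$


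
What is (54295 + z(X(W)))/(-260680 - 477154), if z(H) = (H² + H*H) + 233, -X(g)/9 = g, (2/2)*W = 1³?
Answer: -27345/368917 ≈ -0.074122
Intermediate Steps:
W = 1 (W = 1³ = 1)
X(g) = -9*g
z(H) = 233 + 2*H² (z(H) = (H² + H²) + 233 = 2*H² + 233 = 233 + 2*H²)
(54295 + z(X(W)))/(-260680 - 477154) = (54295 + (233 + 2*(-9*1)²))/(-260680 - 477154) = (54295 + (233 + 2*(-9)²))/(-737834) = (54295 + (233 + 2*81))*(-1/737834) = (54295 + (233 + 162))*(-1/737834) = (54295 + 395)*(-1/737834) = 54690*(-1/737834) = -27345/368917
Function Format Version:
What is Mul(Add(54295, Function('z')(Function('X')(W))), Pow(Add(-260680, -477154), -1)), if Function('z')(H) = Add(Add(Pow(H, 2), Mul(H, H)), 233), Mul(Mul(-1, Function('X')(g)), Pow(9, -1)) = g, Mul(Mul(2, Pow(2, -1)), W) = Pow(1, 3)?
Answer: Rational(-27345, 368917) ≈ -0.074122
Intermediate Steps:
W = 1 (W = Pow(1, 3) = 1)
Function('X')(g) = Mul(-9, g)
Function('z')(H) = Add(233, Mul(2, Pow(H, 2))) (Function('z')(H) = Add(Add(Pow(H, 2), Pow(H, 2)), 233) = Add(Mul(2, Pow(H, 2)), 233) = Add(233, Mul(2, Pow(H, 2))))
Mul(Add(54295, Function('z')(Function('X')(W))), Pow(Add(-260680, -477154), -1)) = Mul(Add(54295, Add(233, Mul(2, Pow(Mul(-9, 1), 2)))), Pow(Add(-260680, -477154), -1)) = Mul(Add(54295, Add(233, Mul(2, Pow(-9, 2)))), Pow(-737834, -1)) = Mul(Add(54295, Add(233, Mul(2, 81))), Rational(-1, 737834)) = Mul(Add(54295, Add(233, 162)), Rational(-1, 737834)) = Mul(Add(54295, 395), Rational(-1, 737834)) = Mul(54690, Rational(-1, 737834)) = Rational(-27345, 368917)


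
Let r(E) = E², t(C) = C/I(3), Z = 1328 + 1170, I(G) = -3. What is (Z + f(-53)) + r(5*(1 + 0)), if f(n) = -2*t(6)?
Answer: 2527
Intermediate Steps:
Z = 2498
t(C) = -C/3 (t(C) = C/(-3) = C*(-⅓) = -C/3)
f(n) = 4 (f(n) = -(-2)*6/3 = -2*(-2) = 4)
(Z + f(-53)) + r(5*(1 + 0)) = (2498 + 4) + (5*(1 + 0))² = 2502 + (5*1)² = 2502 + 5² = 2502 + 25 = 2527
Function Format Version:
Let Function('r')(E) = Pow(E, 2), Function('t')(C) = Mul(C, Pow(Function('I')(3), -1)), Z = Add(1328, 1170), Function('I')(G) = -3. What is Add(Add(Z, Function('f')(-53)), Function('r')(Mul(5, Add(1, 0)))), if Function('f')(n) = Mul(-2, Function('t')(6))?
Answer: 2527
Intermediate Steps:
Z = 2498
Function('t')(C) = Mul(Rational(-1, 3), C) (Function('t')(C) = Mul(C, Pow(-3, -1)) = Mul(C, Rational(-1, 3)) = Mul(Rational(-1, 3), C))
Function('f')(n) = 4 (Function('f')(n) = Mul(-2, Mul(Rational(-1, 3), 6)) = Mul(-2, -2) = 4)
Add(Add(Z, Function('f')(-53)), Function('r')(Mul(5, Add(1, 0)))) = Add(Add(2498, 4), Pow(Mul(5, Add(1, 0)), 2)) = Add(2502, Pow(Mul(5, 1), 2)) = Add(2502, Pow(5, 2)) = Add(2502, 25) = 2527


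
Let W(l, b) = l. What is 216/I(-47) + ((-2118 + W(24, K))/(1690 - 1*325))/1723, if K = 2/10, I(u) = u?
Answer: -169369246/36846355 ≈ -4.5966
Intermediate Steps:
K = 1/5 (K = 2*(1/10) = 1/5 ≈ 0.20000)
216/I(-47) + ((-2118 + W(24, K))/(1690 - 1*325))/1723 = 216/(-47) + ((-2118 + 24)/(1690 - 1*325))/1723 = 216*(-1/47) - 2094/(1690 - 325)*(1/1723) = -216/47 - 2094/1365*(1/1723) = -216/47 - 2094*1/1365*(1/1723) = -216/47 - 698/455*1/1723 = -216/47 - 698/783965 = -169369246/36846355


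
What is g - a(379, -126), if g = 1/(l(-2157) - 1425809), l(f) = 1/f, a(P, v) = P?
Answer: -1165603137463/3075470014 ≈ -379.00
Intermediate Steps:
g = -2157/3075470014 (g = 1/(1/(-2157) - 1425809) = 1/(-1/2157 - 1425809) = 1/(-3075470014/2157) = -2157/3075470014 ≈ -7.0136e-7)
g - a(379, -126) = -2157/3075470014 - 1*379 = -2157/3075470014 - 379 = -1165603137463/3075470014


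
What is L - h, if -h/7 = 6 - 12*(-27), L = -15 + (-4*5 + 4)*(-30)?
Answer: 2775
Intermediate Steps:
L = 465 (L = -15 + (-20 + 4)*(-30) = -15 - 16*(-30) = -15 + 480 = 465)
h = -2310 (h = -7*(6 - 12*(-27)) = -7*(6 + 324) = -7*330 = -2310)
L - h = 465 - 1*(-2310) = 465 + 2310 = 2775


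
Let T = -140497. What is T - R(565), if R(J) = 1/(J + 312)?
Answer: -123215870/877 ≈ -1.4050e+5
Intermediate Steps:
R(J) = 1/(312 + J)
T - R(565) = -140497 - 1/(312 + 565) = -140497 - 1/877 = -123215870/877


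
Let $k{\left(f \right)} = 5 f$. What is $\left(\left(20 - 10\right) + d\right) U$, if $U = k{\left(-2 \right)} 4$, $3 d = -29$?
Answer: $- \frac{40}{3} \approx -13.333$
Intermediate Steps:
$d = - \frac{29}{3}$ ($d = \frac{1}{3} \left(-29\right) = - \frac{29}{3} \approx -9.6667$)
$U = -40$ ($U = 5 \left(-2\right) 4 = \left(-10\right) 4 = -40$)
$\left(\left(20 - 10\right) + d\right) U = \left(\left(20 - 10\right) - \frac{29}{3}\right) \left(-40\right) = \left(10 - \frac{29}{3}\right) \left(-40\right) = \frac{1}{3} \left(-40\right) = - \frac{40}{3}$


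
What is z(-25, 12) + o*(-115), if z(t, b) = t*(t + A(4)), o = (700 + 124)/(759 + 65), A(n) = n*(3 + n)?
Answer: -190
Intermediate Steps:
o = 1 (o = 824/824 = 824*(1/824) = 1)
z(t, b) = t*(28 + t) (z(t, b) = t*(t + 4*(3 + 4)) = t*(t + 4*7) = t*(t + 28) = t*(28 + t))
z(-25, 12) + o*(-115) = -25*(28 - 25) + 1*(-115) = -25*3 - 115 = -75 - 115 = -190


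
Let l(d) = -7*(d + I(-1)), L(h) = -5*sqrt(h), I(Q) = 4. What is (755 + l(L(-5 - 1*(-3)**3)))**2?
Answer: 555479 + 50890*sqrt(22) ≈ 7.9417e+5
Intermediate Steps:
l(d) = -28 - 7*d (l(d) = -7*(d + 4) = -7*(4 + d) = -28 - 7*d)
(755 + l(L(-5 - 1*(-3)**3)))**2 = (755 + (-28 - (-35)*sqrt(-5 - 1*(-3)**3)))**2 = (755 + (-28 - (-35)*sqrt(-5 - 1*(-27))))**2 = (755 + (-28 - (-35)*sqrt(-5 + 27)))**2 = (755 + (-28 - (-35)*sqrt(22)))**2 = (755 + (-28 + 35*sqrt(22)))**2 = (727 + 35*sqrt(22))**2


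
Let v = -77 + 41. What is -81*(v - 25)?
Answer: 4941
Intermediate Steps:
v = -36
-81*(v - 25) = -81*(-36 - 25) = -81*(-61) = 4941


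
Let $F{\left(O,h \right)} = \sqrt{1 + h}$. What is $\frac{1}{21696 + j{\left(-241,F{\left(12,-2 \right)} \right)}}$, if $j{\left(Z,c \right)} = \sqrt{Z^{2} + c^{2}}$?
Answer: $\frac{226}{4902691} - \frac{11 \sqrt{30}}{117664584} \approx 4.5585 \cdot 10^{-5}$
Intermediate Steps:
$\frac{1}{21696 + j{\left(-241,F{\left(12,-2 \right)} \right)}} = \frac{1}{21696 + \sqrt{\left(-241\right)^{2} + \left(\sqrt{1 - 2}\right)^{2}}} = \frac{1}{21696 + \sqrt{58081 + \left(\sqrt{-1}\right)^{2}}} = \frac{1}{21696 + \sqrt{58081 + i^{2}}} = \frac{1}{21696 + \sqrt{58081 - 1}} = \frac{1}{21696 + \sqrt{58080}} = \frac{1}{21696 + 44 \sqrt{30}}$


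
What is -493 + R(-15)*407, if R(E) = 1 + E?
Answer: -6191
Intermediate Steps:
-493 + R(-15)*407 = -493 + (1 - 15)*407 = -493 - 14*407 = -493 - 5698 = -6191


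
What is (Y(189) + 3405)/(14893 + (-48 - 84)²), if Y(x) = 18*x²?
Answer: 646383/32317 ≈ 20.001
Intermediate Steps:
(Y(189) + 3405)/(14893 + (-48 - 84)²) = (18*189² + 3405)/(14893 + (-48 - 84)²) = (18*35721 + 3405)/(14893 + (-132)²) = (642978 + 3405)/(14893 + 17424) = 646383/32317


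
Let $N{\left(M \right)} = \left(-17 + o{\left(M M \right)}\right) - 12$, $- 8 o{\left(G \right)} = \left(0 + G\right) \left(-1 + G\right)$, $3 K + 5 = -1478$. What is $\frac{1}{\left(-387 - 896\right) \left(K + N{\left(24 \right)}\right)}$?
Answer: $\frac{3}{161362910} \approx 1.8592 \cdot 10^{-8}$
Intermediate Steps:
$K = - \frac{1483}{3}$ ($K = - \frac{5}{3} + \frac{1}{3} \left(-1478\right) = - \frac{5}{3} - \frac{1478}{3} = - \frac{1483}{3} \approx -494.33$)
$o{\left(G \right)} = - \frac{G \left(-1 + G\right)}{8}$ ($o{\left(G \right)} = - \frac{\left(0 + G\right) \left(-1 + G\right)}{8} = - \frac{G \left(-1 + G\right)}{8}$)
$N{\left(M \right)} = -29 + \frac{M^{2} \left(1 - M^{2}\right)}{8}$ ($N{\left(M \right)} = \left(-17 + \frac{M M \left(1 - M M\right)}{8}\right) - 12 = \left(-17 + \frac{M^{2} \left(1 - M^{2}\right)}{8}\right) - 12 = -29 + \frac{M^{2} \left(1 - M^{2}\right)}{8}$)
$\frac{1}{\left(-387 - 896\right) \left(K + N{\left(24 \right)}\right)} = \frac{1}{\left(-387 - 896\right) \left(- \frac{1483}{3} - \left(29 - 72 + 41472\right)\right)} = \frac{1}{\left(-1283\right) \left(- \frac{1483}{3} - 41429\right)} = \frac{1}{\left(-1283\right) \left(- \frac{125770}{3}\right)} = \frac{1}{\frac{161362910}{3}} = \frac{3}{161362910}$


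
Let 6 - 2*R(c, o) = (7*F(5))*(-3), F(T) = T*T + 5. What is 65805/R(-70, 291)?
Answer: 21935/106 ≈ 206.93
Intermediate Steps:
F(T) = 5 + T² (F(T) = T² + 5 = 5 + T²)
R(c, o) = 318 (R(c, o) = 3 - 7*(5 + 5²)*(-3)/2 = 3 - 7*(5 + 25)*(-3)/2 = 3 - 7*30*(-3)/2 = 3 - 105*(-3) = 3 - ½*(-630) = 3 + 315 = 318)
65805/R(-70, 291) = 65805/318 = 65805*(1/318) = 21935/106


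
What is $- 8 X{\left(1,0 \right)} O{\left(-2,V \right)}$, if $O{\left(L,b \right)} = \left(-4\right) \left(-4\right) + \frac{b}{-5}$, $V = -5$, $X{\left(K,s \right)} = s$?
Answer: $0$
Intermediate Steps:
$O{\left(L,b \right)} = 16 - \frac{b}{5}$ ($O{\left(L,b \right)} = 16 + b \left(- \frac{1}{5}\right) = 16 - \frac{b}{5}$)
$- 8 X{\left(1,0 \right)} O{\left(-2,V \right)} = \left(-8\right) 0 \left(16 - -1\right) = 0 \left(16 + 1\right) = 0 \cdot 17 = 0$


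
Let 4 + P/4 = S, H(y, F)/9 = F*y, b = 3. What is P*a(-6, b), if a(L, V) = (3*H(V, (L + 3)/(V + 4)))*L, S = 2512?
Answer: 14626656/7 ≈ 2.0895e+6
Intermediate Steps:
H(y, F) = 9*F*y (H(y, F) = 9*(F*y) = 9*F*y)
P = 10032 (P = -16 + 4*2512 = -16 + 10048 = 10032)
a(L, V) = 27*L*V*(3 + L)/(4 + V) (a(L, V) = (3*(9*((L + 3)/(V + 4))*V))*L = (3*(9*((3 + L)/(4 + V))*V))*L = (3*(9*V*(3 + L)/(4 + V)))*L = (27*V*(3 + L)/(4 + V))*L = 27*L*V*(3 + L)/(4 + V))
P*a(-6, b) = 10032*(27*(-6)*3*(3 - 6)/(4 + 3)) = 10032*(27*(-6)*3*(-3)/7) = 10032*(27*(-6)*3*(1/7)*(-3)) = 10032*(1458/7) = 14626656/7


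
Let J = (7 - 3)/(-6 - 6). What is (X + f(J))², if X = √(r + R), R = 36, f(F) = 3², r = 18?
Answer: 135 + 54*√6 ≈ 267.27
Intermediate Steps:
J = -⅓ (J = 4/(-12) = 4*(-1/12) = -⅓ ≈ -0.33333)
f(F) = 9
X = 3*√6 (X = √(18 + 36) = √54 = 3*√6 ≈ 7.3485)
(X + f(J))² = (3*√6 + 9)² = (9 + 3*√6)²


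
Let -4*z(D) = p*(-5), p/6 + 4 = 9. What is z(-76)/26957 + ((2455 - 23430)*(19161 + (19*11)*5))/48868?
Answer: -2856234205225/329333669 ≈ -8672.8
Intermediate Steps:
p = 30 (p = -24 + 6*9 = -24 + 54 = 30)
z(D) = 75/2 (z(D) = -15*(-5)/2 = -¼*(-150) = 75/2)
z(-76)/26957 + ((2455 - 23430)*(19161 + (19*11)*5))/48868 = (75/2)/26957 + ((2455 - 23430)*(19161 + (19*11)*5))/48868 = (75/2)*(1/26957) - 20975*(19161 + 209*5)*(1/48868) = 75/53914 - 20975*(19161 + 1045)*(1/48868) = 75/53914 - 20975*20206*(1/48868) = 75/53914 - 423820850*1/48868 = 75/53914 - 211910425/24434 = -2856234205225/329333669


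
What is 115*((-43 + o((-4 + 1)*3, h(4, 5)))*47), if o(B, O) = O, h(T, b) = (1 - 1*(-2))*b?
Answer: -151340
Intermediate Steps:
h(T, b) = 3*b (h(T, b) = (1 + 2)*b = 3*b)
115*((-43 + o((-4 + 1)*3, h(4, 5)))*47) = 115*((-43 + 3*5)*47) = 115*((-43 + 15)*47) = 115*(-28*47) = 115*(-1316) = -151340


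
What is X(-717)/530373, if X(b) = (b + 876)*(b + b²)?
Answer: 27208716/176791 ≈ 153.90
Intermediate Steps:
X(b) = (876 + b)*(b + b²)
X(-717)/530373 = -717*(876 + (-717)² + 877*(-717))/530373 = -717*(876 + 514089 - 628809)*(1/530373) = -717*(-113844)*(1/530373) = 81626148*(1/530373) = 27208716/176791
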